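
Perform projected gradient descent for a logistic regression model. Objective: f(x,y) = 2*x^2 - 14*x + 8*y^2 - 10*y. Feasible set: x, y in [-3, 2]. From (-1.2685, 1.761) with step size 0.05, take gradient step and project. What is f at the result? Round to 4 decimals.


Step 1: Compute gradient at (-1.2685, 1.761).
grad_x = 2*2*-1.2685 - 14 = -19.074
grad_y = 2*8*1.761 - 10 = 18.176
Step 2: Gradient step.
x_raw = -1.2685 - 0.05*-19.074 = -0.3148
y_raw = 1.761 - 0.05*18.176 = 0.8522
Step 3: Project onto [-3, 2].
x_proj = clip(-0.3148) = -0.3148
y_proj = clip(0.8522) = 0.8522
Step 4: Evaluate f.
f(-0.3148, 0.8522) = 1.8934


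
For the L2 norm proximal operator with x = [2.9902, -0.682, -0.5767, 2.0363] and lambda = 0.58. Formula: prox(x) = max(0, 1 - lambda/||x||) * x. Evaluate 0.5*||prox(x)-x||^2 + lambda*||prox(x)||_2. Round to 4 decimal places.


Step 1: Compute ||x||.
||x|| = 3.7263
Step 2: Compute scaling factor.
scale = max(0, 1 - 0.58/3.7263) = 0.8444
Step 3: prox(x) = [2.5248, -0.5758, -0.4869, 1.7194]
||prox(x)|| = 3.1463
Step 4: Proximal objective.
0.5*||prox-x||^2 = 0.1682
lambda*||prox|| = 1.8249
Total = 1.9931


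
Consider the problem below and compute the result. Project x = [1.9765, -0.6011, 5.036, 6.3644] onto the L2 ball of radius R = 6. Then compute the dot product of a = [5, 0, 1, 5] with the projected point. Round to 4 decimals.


Step 1: Compute ||x|| (intermediates to 6 decimals).
||x|| = sqrt(1.9765^2 + (-0.6011)^2 + 5.036^2 + 6.3644^2) = 8.37465
Step 2: Project.
Since ||x|| > R, scale = R/||x|| = 6/8.37465 = 0.716448, proj(x) = scale * x
proj(x) = [1.416059, -0.430657, 3.608032, 4.559762]
Step 3: Dot product.
a^T * proj(x) = 5*1.416059 + 0*(-0.430657) + 1*3.608032 + 5*4.559762 = 33.4871


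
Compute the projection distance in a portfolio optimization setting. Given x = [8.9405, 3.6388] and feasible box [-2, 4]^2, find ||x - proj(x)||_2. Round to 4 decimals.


Project each component onto [-2, 4].
clip(8.9405) = 4.0, clip(3.6388) = 3.6388
Projection = [4.0, 3.6388]
Squared diffs: [24.4085, 0.0]
Distance = sqrt(24.4085) = 4.9405


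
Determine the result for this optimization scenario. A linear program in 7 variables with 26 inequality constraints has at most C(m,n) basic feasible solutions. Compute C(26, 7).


Each vertex corresponds to some choice of n active constraints out of m, so the number of vertices is at most C(m, n) = m! / (n!(m-n)!).
m = 26, n = 7
Numerator: 26 * 25 * 24 * 23 * 22 * 21 * 20
Denominator: 7! = 5040
C(26, 7) = 657800


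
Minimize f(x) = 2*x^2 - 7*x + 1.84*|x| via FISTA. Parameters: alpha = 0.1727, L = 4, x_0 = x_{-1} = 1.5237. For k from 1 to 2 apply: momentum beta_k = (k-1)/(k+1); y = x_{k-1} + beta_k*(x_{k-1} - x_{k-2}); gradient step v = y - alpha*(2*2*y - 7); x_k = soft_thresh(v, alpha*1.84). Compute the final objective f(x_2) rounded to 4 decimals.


FISTA on f(x) = 2*x^2 - 7*x + 1.84*|x|
L = 4, alpha = 0.1727
Iteration 1: beta = 0.0, y = 1.5237 + 0.0*(1.5237 - 1.5237) = 1.5237
  grad(y) = -0.9052, v = y - alpha*grad = 1.68
  prox(v) = soft_thresh(1.68, 0.3178) = 1.3623
Iteration 2: beta = 0.3333, y = 1.3623 + 0.3333*(1.3623 - 1.5237) = 1.3084
  grad(y) = -1.7662, v = y - alpha*grad = 1.6135
  prox(v) = soft_thresh(1.6135, 0.3178) = 1.2957
f(x_2) = 2*1.2957^2 - 7*1.2957 + 1.84*|1.2957| = -3.3281


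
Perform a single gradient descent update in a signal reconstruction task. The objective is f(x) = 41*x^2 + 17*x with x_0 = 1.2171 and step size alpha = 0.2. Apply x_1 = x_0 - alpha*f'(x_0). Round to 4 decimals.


We compute the gradient at x_0 and apply the update.
f'(x) = 82*x + 17
f'(1.2171) = 82*1.2171 + 17 = 116.8022
x_1 = 1.2171 - 0.2*116.8022 = -22.1433


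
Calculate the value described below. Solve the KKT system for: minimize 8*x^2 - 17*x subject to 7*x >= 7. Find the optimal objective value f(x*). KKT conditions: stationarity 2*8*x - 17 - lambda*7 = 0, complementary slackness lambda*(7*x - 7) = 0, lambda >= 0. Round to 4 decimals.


Step 1: Try lambda = 0 (constraint inactive).
Stationarity: 2*8*x - 17 = 0
x* = 17/(2*8) = 1.0625
Check constraint: 7*1.0625 = 7.4375 >= 7 -- satisfied.
Step 2: Compute optimal value.
f(x*) = 8*1.0625^2 - 17*1.0625 = -9.0313


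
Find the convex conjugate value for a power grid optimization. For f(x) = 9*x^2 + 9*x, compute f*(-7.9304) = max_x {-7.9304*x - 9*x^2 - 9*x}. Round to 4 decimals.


f*(y) = sup_x {y*x - a*x^2 - b*x} = sup_x {(y-b)*x - a*x^2}
FOC: (y - b) - 2a*x = 0 => x* = (y - b)/(2a)
x* = (-7.9304 - 9)/(2*9) = -0.9406
f*(-7.9304) = (y-b)^2/(4a) = (-7.9304 - 9)^2/(4*9)
= 286.6384/36 = 7.9622


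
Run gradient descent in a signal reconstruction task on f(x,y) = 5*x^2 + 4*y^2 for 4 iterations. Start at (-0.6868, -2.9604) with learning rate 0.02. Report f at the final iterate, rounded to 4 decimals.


Gradient descent on f(x,y) = 5*x^2 + 4*y^2.
Starting point: (-0.6868, -2.9604), alpha = 0.02
Step 1: grad_x = 2*5*-0.6868 = -6.868, grad_y = 2*4*-2.9604 = -23.6832
  x_1 = -0.6868 - 0.02*-6.868 = -0.5494
  y_1 = -2.9604 - 0.02*-23.6832 = -2.4867
Step 2: grad_x = 2*5*-0.5494 = -5.4944, grad_y = 2*4*-2.4867 = -19.8939
  x_2 = -0.5494 - 0.02*-5.4944 = -0.4396
  y_2 = -2.4867 - 0.02*-19.8939 = -2.0889
Step 3: grad_x = 2*5*-0.4396 = -4.3955, grad_y = 2*4*-2.0889 = -16.7109
  x_3 = -0.4396 - 0.02*-4.3955 = -0.3516
  y_3 = -2.0889 - 0.02*-16.7109 = -1.7546
Step 4: grad_x = 2*5*-0.3516 = -3.5164, grad_y = 2*4*-1.7546 = -14.0371
  x_4 = -0.3516 - 0.02*-3.5164 = -0.2813
  y_4 = -1.7546 - 0.02*-14.0371 = -1.4739
f(-0.2813, -1.4739) = 5*(-0.2813)^2 + 4*(-1.4739)^2 = 9.0852


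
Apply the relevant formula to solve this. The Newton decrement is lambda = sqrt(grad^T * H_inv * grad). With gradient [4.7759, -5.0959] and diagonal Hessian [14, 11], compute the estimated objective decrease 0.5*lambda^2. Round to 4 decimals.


Step 1: H is diagonal, so H^(-1) * g = [0.3411, -0.4633].
Step 2: g^T H^(-1) g = sum_i g_i^2 / H_ii
  = (4.7759)^2/14 + (-5.0959)^2/11
  = 1.6292 + 2.3607 = 3.99
Step 3: Objective decrease = 0.5 * g^T H^(-1) g = 1.995


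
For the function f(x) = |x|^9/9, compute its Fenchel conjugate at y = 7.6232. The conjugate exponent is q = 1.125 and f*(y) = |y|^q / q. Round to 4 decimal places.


The conjugate exponent q satisfies 1/p + 1/q = 1.
p = 9, so q = 9/(9 - 1) = 1.125
|y|^q = 7.6232^1.125 = 9.8266
f*(7.6232) = 9.8266 / 1.125 = 8.7348


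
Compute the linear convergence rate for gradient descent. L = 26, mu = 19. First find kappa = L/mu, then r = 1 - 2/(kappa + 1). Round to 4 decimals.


Step 1: Compute the condition number.
kappa = L/mu = 26/19 = 1.3684
Step 2: Compute the convergence rate.
r = 1 - 2/(kappa + 1) = 1 - 2*mu/(L + mu) = (L - mu)/(L + mu) = 7/45 = 0.1556


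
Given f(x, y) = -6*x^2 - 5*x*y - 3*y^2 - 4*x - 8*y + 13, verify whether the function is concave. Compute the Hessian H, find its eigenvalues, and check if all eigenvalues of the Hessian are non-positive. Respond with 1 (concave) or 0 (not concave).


The Hessian of f(x,y) = -6*x^2 - 5*x*y - 3*y^2 - 4*x - 8*y + 13 is:
H = [[-12, -5], [-5, -6]]
Trace = -12 - 6 = -18
Determinant = -12*-6 - (-5)^2 = 47
Discriminant = (-18)^2 - 4*47 = 136.0
Eigenvalues: lambda_1 = -14.831, lambda_2 = -3.169
The function is concave.

1


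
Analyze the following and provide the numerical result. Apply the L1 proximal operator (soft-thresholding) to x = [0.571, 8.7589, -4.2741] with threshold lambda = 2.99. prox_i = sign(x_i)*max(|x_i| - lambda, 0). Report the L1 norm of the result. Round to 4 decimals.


Soft-thresholding with lambda = 2.99:
prox(0.571) = sign(0.571)*max(|0.571| - 2.99, 0) = 0.0
prox(8.7589) = sign(8.7589)*max(|8.7589| - 2.99, 0) = 5.7689
prox(-4.2741) = sign(-4.2741)*max(|-4.2741| - 2.99, 0) = -1.2841
prox(x) = [0.0, 5.7689, -1.2841]
||prox(x)||_1 = 0.0 + 5.7689 + 1.2841 = 7.053


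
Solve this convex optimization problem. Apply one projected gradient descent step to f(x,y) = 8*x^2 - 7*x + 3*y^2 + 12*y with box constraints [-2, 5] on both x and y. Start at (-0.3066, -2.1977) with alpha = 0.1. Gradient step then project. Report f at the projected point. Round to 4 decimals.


Step 1: Compute gradient at (-0.3066, -2.1977).
grad_x = 2*8*-0.3066 - 7 = -11.9056
grad_y = 2*3*-2.1977 + 12 = -1.1862
Step 2: Gradient step.
x_raw = -0.3066 - 0.1*-11.9056 = 0.884
y_raw = -2.1977 - 0.1*-1.1862 = -2.0791
Step 3: Project onto [-2, 5].
x_proj = clip(0.884) = 0.884
y_proj = clip(-2.0791) = -2.0
Step 4: Evaluate f.
f(0.884, -2.0) = -11.9366


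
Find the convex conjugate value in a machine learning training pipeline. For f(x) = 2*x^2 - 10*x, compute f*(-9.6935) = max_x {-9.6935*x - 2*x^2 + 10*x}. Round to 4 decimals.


f*(y) = sup_x {y*x - a*x^2 - b*x} = sup_x {(y-b)*x - a*x^2}
FOC: (y - b) - 2a*x = 0 => x* = (y - b)/(2a)
x* = (-9.6935 + 10)/(2*2) = 0.0766
f*(-9.6935) = (y-b)^2/(4a) = (-9.6935 + 10)^2/(4*2)
= 0.0939/8 = 0.0117


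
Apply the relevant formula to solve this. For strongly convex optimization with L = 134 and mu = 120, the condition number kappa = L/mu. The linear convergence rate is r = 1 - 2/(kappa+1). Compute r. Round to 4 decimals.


Step 1: Compute the condition number.
kappa = L/mu = 134/120 = 1.1167
Step 2: Compute the convergence rate.
r = 1 - 2/(kappa + 1) = 1 - 2*mu/(L + mu) = (L - mu)/(L + mu) = 14/254 = 0.0551


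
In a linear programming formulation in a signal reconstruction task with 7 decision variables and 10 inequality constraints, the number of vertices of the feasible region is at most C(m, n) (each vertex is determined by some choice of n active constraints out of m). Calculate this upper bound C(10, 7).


Each vertex corresponds to some choice of n active constraints out of m, so the number of vertices is at most C(m, n) = m! / (n!(m-n)!).
m = 10, n = 7
Numerator: 10 * 9 * 8 * 7 * 6 * 5 * 4
Denominator: 7! = 5040
C(10, 7) = 120


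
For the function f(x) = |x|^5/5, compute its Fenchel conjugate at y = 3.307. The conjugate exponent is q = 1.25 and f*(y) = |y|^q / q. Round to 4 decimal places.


The conjugate exponent q satisfies 1/p + 1/q = 1.
p = 5, so q = 5/(5 - 1) = 1.25
|y|^q = 3.307^1.25 = 4.4596
f*(3.307) = 4.4596 / 1.25 = 3.5677


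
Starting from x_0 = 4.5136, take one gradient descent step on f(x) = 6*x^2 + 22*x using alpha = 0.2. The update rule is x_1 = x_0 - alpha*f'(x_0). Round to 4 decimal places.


We compute the gradient at x_0 and apply the update.
f'(x) = 12*x + 22
f'(4.5136) = 12*4.5136 + 22 = 76.1632
x_1 = 4.5136 - 0.2*76.1632 = -10.719


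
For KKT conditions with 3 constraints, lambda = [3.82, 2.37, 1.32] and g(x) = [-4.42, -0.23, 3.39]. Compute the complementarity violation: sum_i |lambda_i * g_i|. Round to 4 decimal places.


KKT complementary slackness check:
lambda_1 * g_1 = 3.82 * -4.42 = -16.8844
lambda_2 * g_2 = 2.37 * -0.23 = -0.5451
lambda_3 * g_3 = 1.32 * 3.39 = 4.4748
Total violation = 16.8844 + 0.5451 + 4.4748 = 21.9043


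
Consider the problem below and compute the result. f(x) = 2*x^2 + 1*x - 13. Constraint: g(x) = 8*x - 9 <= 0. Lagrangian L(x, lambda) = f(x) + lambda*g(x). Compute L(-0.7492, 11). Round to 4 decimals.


Step 1: Evaluate f(x).
f(-0.7492) = 2*(-0.7492)^2 + 1*(-0.7492) - 13 = -12.6266
Step 2: Evaluate g(x).
g(-0.7492) = 8*-0.7492 - 9 = -14.9936
Step 3: Compute Lagrangian.
L = -12.6266 + 11*-14.9936 = -177.5562


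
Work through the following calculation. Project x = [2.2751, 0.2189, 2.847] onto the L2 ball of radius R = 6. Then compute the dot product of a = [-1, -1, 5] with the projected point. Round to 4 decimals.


Step 1: Compute ||x|| (intermediates to 6 decimals).
||x|| = sqrt(2.2751^2 + 0.2189^2 + 2.847^2) = 3.650946
Step 2: Project.
Since ||x|| <= R, proj = x (no scaling needed).
proj(x) = [2.2751, 0.2189, 2.847]
Step 3: Dot product.
a^T * proj(x) = -1*2.2751 - 1*0.2189 + 5*2.847 = 11.741


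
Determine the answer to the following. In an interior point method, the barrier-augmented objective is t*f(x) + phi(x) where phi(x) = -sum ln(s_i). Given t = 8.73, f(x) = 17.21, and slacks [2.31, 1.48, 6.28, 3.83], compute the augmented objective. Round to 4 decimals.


Step 1: Compute log-barrier.
ln values: [0.8372, 0.392, 1.8374, 1.3429]
phi = -(0.8372 + 0.392 + 1.8374 + 1.3429) = -4.4095
Step 2: Compute augmented objective.
t*f(x) = 8.73*17.21 = 150.2433
Total = 150.2433 - 4.4095 = 145.8338


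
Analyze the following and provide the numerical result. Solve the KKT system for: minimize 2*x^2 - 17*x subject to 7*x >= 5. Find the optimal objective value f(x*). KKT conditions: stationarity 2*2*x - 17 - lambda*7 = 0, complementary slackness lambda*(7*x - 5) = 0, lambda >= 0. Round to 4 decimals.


Step 1: Try lambda = 0 (constraint inactive).
Stationarity: 2*2*x - 17 = 0
x* = 17/(2*2) = 4.25
Check constraint: 7*4.25 = 29.75 >= 5 -- satisfied.
Step 2: Compute optimal value.
f(x*) = 2*4.25^2 - 17*4.25 = -36.125


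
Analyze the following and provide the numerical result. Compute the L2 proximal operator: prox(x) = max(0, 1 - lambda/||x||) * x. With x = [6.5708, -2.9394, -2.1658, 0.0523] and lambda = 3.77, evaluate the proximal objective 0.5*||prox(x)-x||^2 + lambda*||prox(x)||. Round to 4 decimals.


Step 1: Compute ||x||.
||x|| = 7.5172
Step 2: Compute scaling factor.
scale = max(0, 1 - 3.77/7.5172) = 0.4985
Step 3: prox(x) = [3.2755, -1.4653, -1.0796, 0.0261]
||prox(x)|| = 3.7472
Step 4: Proximal objective.
0.5*||prox-x||^2 = 7.1065
lambda*||prox|| = 14.1269
Total = 21.2335


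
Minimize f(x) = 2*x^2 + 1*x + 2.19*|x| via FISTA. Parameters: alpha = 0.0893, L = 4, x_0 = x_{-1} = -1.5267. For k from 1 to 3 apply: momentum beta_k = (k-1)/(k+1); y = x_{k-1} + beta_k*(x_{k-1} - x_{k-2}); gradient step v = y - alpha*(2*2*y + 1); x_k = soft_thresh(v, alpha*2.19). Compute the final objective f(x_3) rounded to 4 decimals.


FISTA on f(x) = 2*x^2 + 1*x + 2.19*|x|
L = 4, alpha = 0.0893
Iteration 1: beta = 0.0, y = -1.5267 + 0.0*(-1.5267 + 1.5267) = -1.5267
  grad(y) = -5.1068, v = y - alpha*grad = -1.0707
  prox(v) = soft_thresh(-1.0707, 0.1956) = -0.8751
Iteration 2: beta = 0.3333, y = -0.8751 + 0.3333*(-0.8751 + 1.5267) = -0.6579
  grad(y) = -1.6316, v = y - alpha*grad = -0.5122
  prox(v) = soft_thresh(-0.5122, 0.1956) = -0.3166
Iteration 3: beta = 0.5, y = -0.3166 + 0.5*(-0.3166 + 0.8751) = -0.0374
  grad(y) = 0.8504, v = y - alpha*grad = -0.1133
  prox(v) = soft_thresh(-0.1133, 0.1956) = 0.0
f(x_3) = 2*0.0^2 + 1*0.0 + 2.19*|0.0| = 0.0


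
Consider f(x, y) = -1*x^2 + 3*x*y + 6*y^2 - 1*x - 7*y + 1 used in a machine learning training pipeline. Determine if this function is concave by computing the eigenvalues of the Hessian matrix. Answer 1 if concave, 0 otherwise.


The Hessian of f(x,y) = -1*x^2 + 3*x*y + 6*y^2 - 1*x - 7*y + 1 is:
H = [[-2, 3], [3, 12]]
Trace = -2 + 12 = 10
Determinant = -2*12 - (3)^2 = -33
Discriminant = (10)^2 - 4*-33 = 232.0
Eigenvalues: lambda_1 = -2.6158, lambda_2 = 12.6158
The function is not concave.

0


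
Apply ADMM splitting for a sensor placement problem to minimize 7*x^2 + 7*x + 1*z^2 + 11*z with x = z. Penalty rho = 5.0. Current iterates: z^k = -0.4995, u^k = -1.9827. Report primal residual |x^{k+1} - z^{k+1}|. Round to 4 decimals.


ADMM iteration with rho = 5.0, z^k = -0.4995, u^k = -1.9827
Step 1: x-update.
Minimize 7*x^2 + 7*x + (5.0/2)*(x + 0.4995 - 1.9827)^2
FOC: (2*7 + 5.0)*x = -7 + 5.0*(-0.4995 + 1.9827)
x^{k+1} = 0.0219
Step 2: z-update.
Minimize 1*z^2 + 11*z + (5.0/2)*(0.0219 - z - 1.9827)^2
FOC: (2*1 + 5.0)*z = -11 + 5.0*(0.0219 - 1.9827)
z^{k+1} = -2.972
Step 3: u-update.
u^{k+1} = -1.9827 + 0.0219 + 2.972 = 1.0112
Step 4: Primal residual = |0.0219 + 2.972| = 2.9939


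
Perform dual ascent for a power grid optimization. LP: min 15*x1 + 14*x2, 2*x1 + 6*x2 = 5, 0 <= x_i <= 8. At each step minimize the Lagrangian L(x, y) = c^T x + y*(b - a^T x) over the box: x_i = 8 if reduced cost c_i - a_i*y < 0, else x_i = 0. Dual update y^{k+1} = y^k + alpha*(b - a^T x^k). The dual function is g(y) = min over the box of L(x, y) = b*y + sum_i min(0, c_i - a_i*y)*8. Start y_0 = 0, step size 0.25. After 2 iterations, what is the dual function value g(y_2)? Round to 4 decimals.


Dual ascent for LP: min 15*x1 + 14*x2, 2*x1 + 6*x2 = 5, 0 <= x_i <= 8
Step 1: y^k = 0.0, reduced costs: (15.0, 14.0)
  x^k = (0.0, 0.0), subgradient = b - a^T x = 5.0
  y^{k+1} = 0.0 + 0.25*5.0 = 1.25
Step 2: y^k = 1.25, reduced costs: (12.5, 6.5)
  x^k = (0.0, 0.0), subgradient = b - a^T x = 5.0
  y^{k+1} = 1.25 + 0.25*5.0 = 2.5
Dual objective at y_2 = 2.5: reduced costs (10.0, -1.0), box minimizer x = (0.0, 8.0)
g(y_2) = b*y + (c1 - a1*y)*x1 + (c2 - a2*y)*x2 = 5*2.5 + 10.0*0.0 + (-1.0)*8.0 = 12.5 + 0.0 - 8.0 = 4.5


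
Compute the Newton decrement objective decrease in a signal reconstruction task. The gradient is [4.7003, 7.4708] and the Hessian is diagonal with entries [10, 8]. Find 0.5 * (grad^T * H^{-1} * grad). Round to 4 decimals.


Step 1: H is diagonal, so H^(-1) * g = [0.47, 0.9339].
Step 2: g^T H^(-1) g = sum_i g_i^2 / H_ii
  = (4.7003)^2/10 + (7.4708)^2/8
  = 2.2093 + 6.9766 = 9.1859
Step 3: Objective decrease = 0.5 * g^T H^(-1) g = 4.5929


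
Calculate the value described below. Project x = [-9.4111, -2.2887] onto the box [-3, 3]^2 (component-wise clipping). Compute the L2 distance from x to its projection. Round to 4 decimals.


Project each component onto [-3, 3].
clip(-9.4111) = -3.0, clip(-2.2887) = -2.2887
Projection = [-3.0, -2.2887]
Squared diffs: [41.1022, 0.0]
Distance = sqrt(41.1022) = 6.4111


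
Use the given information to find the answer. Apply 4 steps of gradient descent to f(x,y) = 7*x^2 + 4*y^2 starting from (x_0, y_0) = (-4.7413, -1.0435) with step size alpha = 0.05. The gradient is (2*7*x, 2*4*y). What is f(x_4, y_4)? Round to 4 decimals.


Gradient descent on f(x,y) = 7*x^2 + 4*y^2.
Starting point: (-4.7413, -1.0435), alpha = 0.05
Step 1: grad_x = 2*7*-4.7413 = -66.3782, grad_y = 2*4*-1.0435 = -8.348
  x_1 = -4.7413 - 0.05*-66.3782 = -1.4224
  y_1 = -1.0435 - 0.05*-8.348 = -0.6261
Step 2: grad_x = 2*7*-1.4224 = -19.9135, grad_y = 2*4*-0.6261 = -5.0088
  x_2 = -1.4224 - 0.05*-19.9135 = -0.4267
  y_2 = -0.6261 - 0.05*-5.0088 = -0.3757
Step 3: grad_x = 2*7*-0.4267 = -5.974, grad_y = 2*4*-0.3757 = -3.0053
  x_3 = -0.4267 - 0.05*-5.974 = -0.128
  y_3 = -0.3757 - 0.05*-3.0053 = -0.2254
Step 4: grad_x = 2*7*-0.128 = -1.7922, grad_y = 2*4*-0.2254 = -1.8032
  x_4 = -0.128 - 0.05*-1.7922 = -0.0384
  y_4 = -0.2254 - 0.05*-1.8032 = -0.1352
f(-0.0384, -0.1352) = 7*(-0.0384)^2 + 4*(-0.1352)^2 = 0.0835


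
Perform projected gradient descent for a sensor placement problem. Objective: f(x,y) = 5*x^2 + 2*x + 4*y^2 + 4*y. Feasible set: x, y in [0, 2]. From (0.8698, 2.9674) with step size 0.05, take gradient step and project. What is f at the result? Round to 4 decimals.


Step 1: Compute gradient at (0.8698, 2.9674).
grad_x = 2*5*0.8698 + 2 = 10.698
grad_y = 2*4*2.9674 + 4 = 27.7392
Step 2: Gradient step.
x_raw = 0.8698 - 0.05*10.698 = 0.3349
y_raw = 2.9674 - 0.05*27.7392 = 1.5804
Step 3: Project onto [0, 2].
x_proj = clip(0.3349) = 0.3349
y_proj = clip(1.5804) = 1.5804
Step 4: Evaluate f.
f(0.3349, 1.5804) = 17.5435


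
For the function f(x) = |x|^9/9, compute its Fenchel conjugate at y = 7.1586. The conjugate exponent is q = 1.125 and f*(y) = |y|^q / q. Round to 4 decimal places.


The conjugate exponent q satisfies 1/p + 1/q = 1.
p = 9, so q = 9/(9 - 1) = 1.125
|y|^q = 7.1586^1.125 = 9.1555
f*(7.1586) = 9.1555 / 1.125 = 8.1382


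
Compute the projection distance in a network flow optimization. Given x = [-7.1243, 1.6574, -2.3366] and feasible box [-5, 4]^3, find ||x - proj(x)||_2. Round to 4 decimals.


Project each component onto [-5, 4].
clip(-7.1243) = -5.0, clip(1.6574) = 1.6574, clip(-2.3366) = -2.3366
Projection = [-5.0, 1.6574, -2.3366]
Squared diffs: [4.5127, 0.0, 0.0]
Distance = sqrt(4.5127) = 2.1243


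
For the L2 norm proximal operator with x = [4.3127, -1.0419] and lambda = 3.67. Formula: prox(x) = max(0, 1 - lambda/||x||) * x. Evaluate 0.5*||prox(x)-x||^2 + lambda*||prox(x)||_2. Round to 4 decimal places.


Step 1: Compute ||x||.
||x|| = 4.4368
Step 2: Compute scaling factor.
scale = max(0, 1 - 3.67/4.4368) = 0.1728
Step 3: prox(x) = [0.7453, -0.1801]
||prox(x)|| = 0.7668
Step 4: Proximal objective.
0.5*||prox-x||^2 = 6.7345
lambda*||prox|| = 2.8142
Total = 9.5485


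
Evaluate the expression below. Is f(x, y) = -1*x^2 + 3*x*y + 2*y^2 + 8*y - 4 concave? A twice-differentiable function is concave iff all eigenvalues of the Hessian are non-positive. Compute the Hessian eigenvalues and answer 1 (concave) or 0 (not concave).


The Hessian of f(x,y) = -1*x^2 + 3*x*y + 2*y^2 + 8*y - 4 is:
H = [[-2, 3], [3, 4]]
Trace = -2 + 4 = 2
Determinant = -2*4 - (3)^2 = -17
Discriminant = (2)^2 - 4*-17 = 72.0
Eigenvalues: lambda_1 = -3.2426, lambda_2 = 5.2426
The function is not concave.

0


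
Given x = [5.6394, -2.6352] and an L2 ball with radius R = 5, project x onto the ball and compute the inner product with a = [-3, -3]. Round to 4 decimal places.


Step 1: Compute ||x|| (intermediates to 6 decimals).
||x|| = sqrt(5.6394^2 + (-2.6352)^2) = 6.224718
Step 2: Project.
Since ||x|| > R, scale = R/||x|| = 5/6.224718 = 0.803249, proj(x) = scale * x
proj(x) = [4.529842, -2.116722]
Step 3: Dot product.
a^T * proj(x) = -3*4.529842 - 3*(-2.116722) = -7.2394


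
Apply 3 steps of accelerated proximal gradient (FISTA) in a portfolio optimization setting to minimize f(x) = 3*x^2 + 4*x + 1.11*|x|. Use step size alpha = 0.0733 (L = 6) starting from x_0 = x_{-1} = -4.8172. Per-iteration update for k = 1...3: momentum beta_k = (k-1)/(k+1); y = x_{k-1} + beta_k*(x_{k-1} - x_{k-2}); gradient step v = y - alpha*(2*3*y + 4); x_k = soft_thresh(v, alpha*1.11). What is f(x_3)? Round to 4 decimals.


FISTA on f(x) = 3*x^2 + 4*x + 1.11*|x|
L = 6, alpha = 0.0733
Iteration 1: beta = 0.0, y = -4.8172 + 0.0*(-4.8172 + 4.8172) = -4.8172
  grad(y) = -24.9032, v = y - alpha*grad = -2.9918
  prox(v) = soft_thresh(-2.9918, 0.0814) = -2.9104
Iteration 2: beta = 0.3333, y = -2.9104 + 0.3333*(-2.9104 + 4.8172) = -2.2748
  grad(y) = -9.6491, v = y - alpha*grad = -1.5676
  prox(v) = soft_thresh(-1.5676, 0.0814) = -1.4862
Iteration 3: beta = 0.5, y = -1.4862 + 0.5*(-1.4862 + 2.9104) = -0.7741
  grad(y) = -0.6445, v = y - alpha*grad = -0.7268
  prox(v) = soft_thresh(-0.7268, 0.0814) = -0.6455
f(x_3) = 3*(-0.6455)^2 + 4*(-0.6455) + 1.11*|-0.6455| = -0.6155


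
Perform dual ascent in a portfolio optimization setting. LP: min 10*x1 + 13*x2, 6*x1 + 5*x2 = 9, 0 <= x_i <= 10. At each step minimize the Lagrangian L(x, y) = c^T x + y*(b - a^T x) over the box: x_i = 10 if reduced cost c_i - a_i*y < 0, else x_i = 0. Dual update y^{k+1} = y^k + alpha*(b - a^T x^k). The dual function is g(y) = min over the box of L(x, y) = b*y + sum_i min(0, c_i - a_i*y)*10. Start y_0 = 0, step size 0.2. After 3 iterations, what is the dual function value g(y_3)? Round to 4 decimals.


Dual ascent for LP: min 10*x1 + 13*x2, 6*x1 + 5*x2 = 9, 0 <= x_i <= 10
Step 1: y^k = 0.0, reduced costs: (10.0, 13.0)
  x^k = (0.0, 0.0), subgradient = b - a^T x = 9.0
  y^{k+1} = 0.0 + 0.2*9.0 = 1.8
Step 2: y^k = 1.8, reduced costs: (-0.8, 4.0)
  x^k = (10.0, 0.0), subgradient = b - a^T x = -51.0
  y^{k+1} = 1.8 + 0.2*-51.0 = -8.4
Step 3: y^k = -8.4, reduced costs: (60.4, 55.0)
  x^k = (0.0, 0.0), subgradient = b - a^T x = 9.0
  y^{k+1} = -8.4 + 0.2*9.0 = -6.6
Dual objective at y_3 = -6.6: reduced costs (49.6, 46.0), box minimizer x = (0.0, 0.0)
g(y_3) = b*y + (c1 - a1*y)*x1 + (c2 - a2*y)*x2 = 9*(-6.6) + 49.6*0.0 + 46.0*0.0 = -59.4 + 0.0 + 0.0 = -59.4


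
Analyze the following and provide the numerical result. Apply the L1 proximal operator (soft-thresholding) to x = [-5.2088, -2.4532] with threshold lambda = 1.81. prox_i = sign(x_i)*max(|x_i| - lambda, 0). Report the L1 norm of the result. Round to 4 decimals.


Soft-thresholding with lambda = 1.81:
prox(-5.2088) = sign(-5.2088)*max(|-5.2088| - 1.81, 0) = -3.3988
prox(-2.4532) = sign(-2.4532)*max(|-2.4532| - 1.81, 0) = -0.6432
prox(x) = [-3.3988, -0.6432]
||prox(x)||_1 = 3.3988 + 0.6432 = 4.042


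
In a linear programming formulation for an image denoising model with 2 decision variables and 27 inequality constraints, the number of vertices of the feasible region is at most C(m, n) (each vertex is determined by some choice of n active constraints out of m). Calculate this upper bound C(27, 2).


Each vertex corresponds to some choice of n active constraints out of m, so the number of vertices is at most C(m, n) = m! / (n!(m-n)!).
m = 27, n = 2
Numerator: 27 * 26
Denominator: 2! = 2
C(27, 2) = 351


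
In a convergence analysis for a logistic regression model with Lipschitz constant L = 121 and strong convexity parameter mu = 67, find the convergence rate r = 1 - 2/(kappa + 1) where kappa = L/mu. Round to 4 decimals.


Step 1: Compute the condition number.
kappa = L/mu = 121/67 = 1.806
Step 2: Compute the convergence rate.
r = 1 - 2/(kappa + 1) = 1 - 2*mu/(L + mu) = (L - mu)/(L + mu) = 54/188 = 0.2872


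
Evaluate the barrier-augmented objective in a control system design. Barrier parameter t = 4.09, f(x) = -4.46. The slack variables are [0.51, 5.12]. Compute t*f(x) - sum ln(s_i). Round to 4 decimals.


Step 1: Compute log-barrier.
ln values: [-0.6733, 1.6332]
phi = -(-0.6733 + 1.6332) = -0.9598
Step 2: Compute augmented objective.
t*f(x) = 4.09*-4.46 = -18.2414
Total = -18.2414 - 0.9598 = -19.2012


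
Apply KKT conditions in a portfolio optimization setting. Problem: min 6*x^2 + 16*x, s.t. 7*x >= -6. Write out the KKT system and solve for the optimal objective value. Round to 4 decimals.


Step 1: Try lambda = 0 (constraint inactive).
x_unc = -16/(2*6) = -1.3333
Check: 7*-1.3333 = -9.3331 < -6 -- violated!
Step 2: Constraint must be active: 7*x = -6
x* = -6/7 = -0.8571 (rounded; the exact value -6/7 is used below)
lambda = (2*6*(-6/7) + 16)/7 = 0.8163
Step 3: Compute optimal value.
f(x*) = 6*(-6/7)^2 + 16*(-6/7) = -9.3061


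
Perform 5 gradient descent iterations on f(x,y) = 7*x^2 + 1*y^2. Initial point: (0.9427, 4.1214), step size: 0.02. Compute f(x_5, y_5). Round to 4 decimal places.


Gradient descent on f(x,y) = 7*x^2 + 1*y^2.
Starting point: (0.9427, 4.1214), alpha = 0.02
Step 1: grad_x = 2*7*0.9427 = 13.1978, grad_y = 2*1*4.1214 = 8.2428
  x_1 = 0.9427 - 0.02*13.1978 = 0.6787
  y_1 = 4.1214 - 0.02*8.2428 = 3.9565
Step 2: grad_x = 2*7*0.6787 = 9.5024, grad_y = 2*1*3.9565 = 7.9131
  x_2 = 0.6787 - 0.02*9.5024 = 0.4887
  y_2 = 3.9565 - 0.02*7.9131 = 3.7983
Step 3: grad_x = 2*7*0.4887 = 6.8417, grad_y = 2*1*3.7983 = 7.5966
  x_3 = 0.4887 - 0.02*6.8417 = 0.3519
  y_3 = 3.7983 - 0.02*7.5966 = 3.6464
Step 4: grad_x = 2*7*0.3519 = 4.9261, grad_y = 2*1*3.6464 = 7.2927
  x_4 = 0.3519 - 0.02*4.9261 = 0.2533
  y_4 = 3.6464 - 0.02*7.2927 = 3.5005
Step 5: grad_x = 2*7*0.2533 = 3.5468, grad_y = 2*1*3.5005 = 7.001
  x_5 = 0.2533 - 0.02*3.5468 = 0.1824
  y_5 = 3.5005 - 0.02*7.001 = 3.3605
f(0.1824, 3.3605) = 7*0.1824^2 + 1*3.3605^2 = 11.5257


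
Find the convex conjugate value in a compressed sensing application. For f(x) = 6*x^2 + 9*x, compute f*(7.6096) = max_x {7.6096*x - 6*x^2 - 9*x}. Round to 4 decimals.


f*(y) = sup_x {y*x - a*x^2 - b*x} = sup_x {(y-b)*x - a*x^2}
FOC: (y - b) - 2a*x = 0 => x* = (y - b)/(2a)
x* = (7.6096 - 9)/(2*6) = -0.1159
f*(7.6096) = (y-b)^2/(4a) = (7.6096 - 9)^2/(4*6)
= 1.9332/24 = 0.0806


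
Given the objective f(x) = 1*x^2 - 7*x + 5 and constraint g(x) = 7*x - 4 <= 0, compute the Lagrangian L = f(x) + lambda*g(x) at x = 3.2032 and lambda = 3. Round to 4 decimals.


Step 1: Evaluate f(x).
f(3.2032) = 1*3.2032^2 - 7*3.2032 + 5 = -7.1619
Step 2: Evaluate g(x).
g(3.2032) = 7*3.2032 - 4 = 18.4224
Step 3: Compute Lagrangian.
L = -7.1619 + 3*18.4224 = 48.1053


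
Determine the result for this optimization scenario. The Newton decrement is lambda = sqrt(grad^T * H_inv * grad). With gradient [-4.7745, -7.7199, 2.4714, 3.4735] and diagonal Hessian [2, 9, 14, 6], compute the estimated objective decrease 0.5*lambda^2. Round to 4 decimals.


Step 1: H is diagonal, so H^(-1) * g = [-2.3873, -0.8578, 0.1765, 0.5789].
Step 2: g^T H^(-1) g = sum_i g_i^2 / H_ii
  = (-4.7745)^2/2 + (-7.7199)^2/9 + (2.4714)^2/14 + (3.4735)^2/6
  = 11.3979 + 6.6219 + 0.4363 + 2.0109 = 20.4669
Step 3: Objective decrease = 0.5 * g^T H^(-1) g = 10.2335


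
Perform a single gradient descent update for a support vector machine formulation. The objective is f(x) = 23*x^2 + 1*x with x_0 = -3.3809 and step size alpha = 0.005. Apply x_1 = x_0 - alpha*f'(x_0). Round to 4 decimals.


We compute the gradient at x_0 and apply the update.
f'(x) = 46*x + 1
f'(-3.3809) = 46*-3.3809 + 1 = -154.5214
x_1 = -3.3809 - 0.005*-154.5214 = -2.6083


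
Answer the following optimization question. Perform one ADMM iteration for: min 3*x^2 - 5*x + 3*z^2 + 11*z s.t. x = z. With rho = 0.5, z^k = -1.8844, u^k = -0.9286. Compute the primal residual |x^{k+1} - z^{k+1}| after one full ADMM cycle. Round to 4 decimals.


ADMM iteration with rho = 0.5, z^k = -1.8844, u^k = -0.9286
Step 1: x-update.
Minimize 3*x^2 - 5*x + (0.5/2)*(x + 1.8844 - 0.9286)^2
FOC: (2*3 + 0.5)*x = 5 + 0.5*(-1.8844 + 0.9286)
x^{k+1} = 0.6957
Step 2: z-update.
Minimize 3*z^2 + 11*z + (0.5/2)*(0.6957 - z - 0.9286)^2
FOC: (2*3 + 0.5)*z = -11 + 0.5*(0.6957 - 0.9286)
z^{k+1} = -1.7102
Step 3: u-update.
u^{k+1} = -0.9286 + 0.6957 + 1.7102 = 1.4773
Step 4: Primal residual = |0.6957 + 1.7102| = 2.4059


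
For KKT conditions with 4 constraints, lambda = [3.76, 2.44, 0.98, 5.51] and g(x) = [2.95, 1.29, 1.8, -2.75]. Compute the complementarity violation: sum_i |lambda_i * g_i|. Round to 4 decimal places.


KKT complementary slackness check:
lambda_1 * g_1 = 3.76 * 2.95 = 11.092
lambda_2 * g_2 = 2.44 * 1.29 = 3.1476
lambda_3 * g_3 = 0.98 * 1.8 = 1.764
lambda_4 * g_4 = 5.51 * -2.75 = -15.1525
Total violation = 11.092 + 3.1476 + 1.764 + 15.1525 = 31.1561


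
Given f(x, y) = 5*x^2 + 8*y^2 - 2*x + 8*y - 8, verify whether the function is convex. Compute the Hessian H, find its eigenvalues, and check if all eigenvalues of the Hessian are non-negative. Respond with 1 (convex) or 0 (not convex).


The Hessian of f(x,y) = 5*x^2 + 8*y^2 - 2*x + 8*y - 8 is:
H = [[10, 0], [0, 16]]
Trace = 10 + 16 = 26
Determinant = 10*16 - (0)^2 = 160
Discriminant = (26)^2 - 4*160 = 36.0
Eigenvalues: lambda_1 = 10.0, lambda_2 = 16.0
The function is convex.

1


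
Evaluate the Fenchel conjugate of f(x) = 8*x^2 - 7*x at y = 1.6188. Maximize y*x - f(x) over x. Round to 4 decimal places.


f*(y) = sup_x {y*x - a*x^2 - b*x} = sup_x {(y-b)*x - a*x^2}
FOC: (y - b) - 2a*x = 0 => x* = (y - b)/(2a)
x* = (1.6188 + 7)/(2*8) = 0.5387
f*(1.6188) = (y-b)^2/(4a) = (1.6188 + 7)^2/(4*8)
= 74.2837/32 = 2.3214


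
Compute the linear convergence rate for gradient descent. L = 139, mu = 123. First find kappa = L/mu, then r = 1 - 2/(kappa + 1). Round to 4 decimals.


Step 1: Compute the condition number.
kappa = L/mu = 139/123 = 1.1301
Step 2: Compute the convergence rate.
r = 1 - 2/(kappa + 1) = 1 - 2*mu/(L + mu) = (L - mu)/(L + mu) = 16/262 = 0.0611


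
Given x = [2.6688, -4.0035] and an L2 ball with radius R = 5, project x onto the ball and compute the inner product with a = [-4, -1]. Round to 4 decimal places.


Step 1: Compute ||x|| (intermediates to 6 decimals).
||x|| = sqrt(2.6688^2 + (-4.0035)^2) = 4.811497
Step 2: Project.
Since ||x|| <= R, proj = x (no scaling needed).
proj(x) = [2.6688, -4.0035]
Step 3: Dot product.
a^T * proj(x) = -4*2.6688 - 1*(-4.0035) = -6.6717


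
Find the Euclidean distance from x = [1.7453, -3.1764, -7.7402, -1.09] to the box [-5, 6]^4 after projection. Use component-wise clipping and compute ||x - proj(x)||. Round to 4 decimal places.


Project each component onto [-5, 6].
clip(1.7453) = 1.7453, clip(-3.1764) = -3.1764, clip(-7.7402) = -5.0, clip(-1.09) = -1.09
Projection = [1.7453, -3.1764, -5.0, -1.09]
Squared diffs: [0.0, 0.0, 7.5087, 0.0]
Distance = sqrt(7.5087) = 2.7402


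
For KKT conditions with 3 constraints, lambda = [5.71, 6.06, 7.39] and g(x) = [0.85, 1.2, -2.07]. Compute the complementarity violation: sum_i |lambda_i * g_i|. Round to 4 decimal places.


KKT complementary slackness check:
lambda_1 * g_1 = 5.71 * 0.85 = 4.8535
lambda_2 * g_2 = 6.06 * 1.2 = 7.272
lambda_3 * g_3 = 7.39 * -2.07 = -15.2973
Total violation = 4.8535 + 7.272 + 15.2973 = 27.4228


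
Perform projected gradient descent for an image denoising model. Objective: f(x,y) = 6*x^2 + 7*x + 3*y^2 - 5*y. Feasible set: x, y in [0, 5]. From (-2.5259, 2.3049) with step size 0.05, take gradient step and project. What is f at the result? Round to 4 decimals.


Step 1: Compute gradient at (-2.5259, 2.3049).
grad_x = 2*6*-2.5259 + 7 = -23.3108
grad_y = 2*3*2.3049 - 5 = 8.8294
Step 2: Gradient step.
x_raw = -2.5259 - 0.05*-23.3108 = -1.3604
y_raw = 2.3049 - 0.05*8.8294 = 1.8634
Step 3: Project onto [0, 5].
x_proj = clip(-1.3604) = 0.0
y_proj = clip(1.8634) = 1.8634
Step 4: Evaluate f.
f(0.0, 1.8634) = 1.1


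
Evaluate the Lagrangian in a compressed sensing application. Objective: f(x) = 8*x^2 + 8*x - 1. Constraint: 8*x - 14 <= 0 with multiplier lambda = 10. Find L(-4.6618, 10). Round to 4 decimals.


Step 1: Evaluate f(x).
f(-4.6618) = 8*(-4.6618)^2 + 8*(-4.6618) - 1 = 135.5646
Step 2: Evaluate g(x).
g(-4.6618) = 8*-4.6618 - 14 = -51.2944
Step 3: Compute Lagrangian.
L = 135.5646 + 10*-51.2944 = -377.3794


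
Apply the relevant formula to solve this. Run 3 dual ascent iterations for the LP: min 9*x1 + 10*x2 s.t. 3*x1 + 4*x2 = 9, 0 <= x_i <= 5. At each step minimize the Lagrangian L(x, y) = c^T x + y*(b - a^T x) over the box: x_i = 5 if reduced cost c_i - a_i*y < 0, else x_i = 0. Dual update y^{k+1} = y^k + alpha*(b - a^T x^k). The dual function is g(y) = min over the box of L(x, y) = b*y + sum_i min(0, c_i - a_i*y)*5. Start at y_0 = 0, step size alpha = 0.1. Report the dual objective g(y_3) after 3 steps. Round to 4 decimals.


Dual ascent for LP: min 9*x1 + 10*x2, 3*x1 + 4*x2 = 9, 0 <= x_i <= 5
Step 1: y^k = 0.0, reduced costs: (9.0, 10.0)
  x^k = (0.0, 0.0), subgradient = b - a^T x = 9.0
  y^{k+1} = 0.0 + 0.1*9.0 = 0.9
Step 2: y^k = 0.9, reduced costs: (6.3, 6.4)
  x^k = (0.0, 0.0), subgradient = b - a^T x = 9.0
  y^{k+1} = 0.9 + 0.1*9.0 = 1.8
Step 3: y^k = 1.8, reduced costs: (3.6, 2.8)
  x^k = (0.0, 0.0), subgradient = b - a^T x = 9.0
  y^{k+1} = 1.8 + 0.1*9.0 = 2.7
Dual objective at y_3 = 2.7: reduced costs (0.9, -0.8), box minimizer x = (0.0, 5.0)
g(y_3) = b*y + (c1 - a1*y)*x1 + (c2 - a2*y)*x2 = 9*2.7 + 0.9*0.0 + (-0.8)*5.0 = 24.3 + 0.0 - 4.0 = 20.3


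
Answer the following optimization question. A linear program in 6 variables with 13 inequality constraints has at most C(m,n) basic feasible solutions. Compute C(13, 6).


Each vertex corresponds to some choice of n active constraints out of m, so the number of vertices is at most C(m, n) = m! / (n!(m-n)!).
m = 13, n = 6
Numerator: 13 * 12 * 11 * 10 * 9 * 8
Denominator: 6! = 720
C(13, 6) = 1716


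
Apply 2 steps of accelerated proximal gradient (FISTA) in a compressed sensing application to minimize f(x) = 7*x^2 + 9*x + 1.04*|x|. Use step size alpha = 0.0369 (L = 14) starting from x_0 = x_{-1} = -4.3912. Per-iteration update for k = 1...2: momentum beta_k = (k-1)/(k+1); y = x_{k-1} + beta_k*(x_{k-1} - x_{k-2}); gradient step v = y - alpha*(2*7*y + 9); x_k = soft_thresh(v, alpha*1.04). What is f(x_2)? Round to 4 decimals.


FISTA on f(x) = 7*x^2 + 9*x + 1.04*|x|
L = 14, alpha = 0.0369
Iteration 1: beta = 0.0, y = -4.3912 + 0.0*(-4.3912 + 4.3912) = -4.3912
  grad(y) = -52.4768, v = y - alpha*grad = -2.4548
  prox(v) = soft_thresh(-2.4548, 0.0384) = -2.4164
Iteration 2: beta = 0.3333, y = -2.4164 + 0.3333*(-2.4164 + 4.3912) = -1.7582
  grad(y) = -15.6144, v = y - alpha*grad = -1.182
  prox(v) = soft_thresh(-1.182, 0.0384) = -1.1436
f(x_2) = 7*(-1.1436)^2 + 9*(-1.1436) + 1.04*|-1.1436| = 0.0519


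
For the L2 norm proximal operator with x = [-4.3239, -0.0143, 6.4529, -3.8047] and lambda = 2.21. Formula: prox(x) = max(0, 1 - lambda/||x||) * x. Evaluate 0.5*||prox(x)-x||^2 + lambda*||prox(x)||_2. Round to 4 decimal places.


Step 1: Compute ||x||.
||x|| = 8.6494
Step 2: Compute scaling factor.
scale = max(0, 1 - 2.21/8.6494) = 0.7445
Step 3: prox(x) = [-3.2191, -0.0106, 4.8041, -2.8326]
||prox(x)|| = 6.4394
Step 4: Proximal objective.
0.5*||prox-x||^2 = 2.4421
lambda*||prox|| = 14.2311
Total = 16.6731


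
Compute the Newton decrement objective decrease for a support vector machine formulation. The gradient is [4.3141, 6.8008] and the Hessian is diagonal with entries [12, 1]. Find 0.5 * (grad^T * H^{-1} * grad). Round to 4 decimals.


Step 1: H is diagonal, so H^(-1) * g = [0.3595, 6.8008].
Step 2: g^T H^(-1) g = sum_i g_i^2 / H_ii
  = (4.3141)^2/12 + (6.8008)^2/1
  = 1.551 + 46.2509 = 47.8018
Step 3: Objective decrease = 0.5 * g^T H^(-1) g = 23.9009


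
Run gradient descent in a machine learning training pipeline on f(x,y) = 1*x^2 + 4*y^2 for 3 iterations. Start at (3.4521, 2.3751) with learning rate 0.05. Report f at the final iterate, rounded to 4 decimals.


Gradient descent on f(x,y) = 1*x^2 + 4*y^2.
Starting point: (3.4521, 2.3751), alpha = 0.05
Step 1: grad_x = 2*1*3.4521 = 6.9042, grad_y = 2*4*2.3751 = 19.0008
  x_1 = 3.4521 - 0.05*6.9042 = 3.1069
  y_1 = 2.3751 - 0.05*19.0008 = 1.4251
Step 2: grad_x = 2*1*3.1069 = 6.2138, grad_y = 2*4*1.4251 = 11.4005
  x_2 = 3.1069 - 0.05*6.2138 = 2.7962
  y_2 = 1.4251 - 0.05*11.4005 = 0.855
Step 3: grad_x = 2*1*2.7962 = 5.5924, grad_y = 2*4*0.855 = 6.8403
  x_3 = 2.7962 - 0.05*5.5924 = 2.5166
  y_3 = 0.855 - 0.05*6.8403 = 0.513
f(2.5166, 0.513) = 1*2.5166^2 + 4*0.513^2 = 7.3859


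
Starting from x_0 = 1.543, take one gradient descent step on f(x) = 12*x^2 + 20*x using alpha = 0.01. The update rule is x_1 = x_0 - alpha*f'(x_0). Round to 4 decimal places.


We compute the gradient at x_0 and apply the update.
f'(x) = 24*x + 20
f'(1.543) = 24*1.543 + 20 = 57.032
x_1 = 1.543 - 0.01*57.032 = 0.9727


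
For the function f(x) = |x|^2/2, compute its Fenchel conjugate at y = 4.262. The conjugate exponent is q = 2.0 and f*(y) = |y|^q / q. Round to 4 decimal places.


The conjugate exponent q satisfies 1/p + 1/q = 1.
p = 2, so q = 2/(2 - 1) = 2.0
|y|^q = 4.262^2.0 = 18.1646
f*(4.262) = 18.1646 / 2.0 = 9.0823


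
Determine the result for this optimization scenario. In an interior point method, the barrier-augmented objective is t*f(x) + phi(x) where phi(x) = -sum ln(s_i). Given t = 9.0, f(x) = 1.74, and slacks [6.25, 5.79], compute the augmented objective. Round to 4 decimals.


Step 1: Compute log-barrier.
ln values: [1.8326, 1.7561]
phi = -(1.8326 + 1.7561) = -3.5887
Step 2: Compute augmented objective.
t*f(x) = 9.0*1.74 = 15.66
Total = 15.66 - 3.5887 = 12.0713


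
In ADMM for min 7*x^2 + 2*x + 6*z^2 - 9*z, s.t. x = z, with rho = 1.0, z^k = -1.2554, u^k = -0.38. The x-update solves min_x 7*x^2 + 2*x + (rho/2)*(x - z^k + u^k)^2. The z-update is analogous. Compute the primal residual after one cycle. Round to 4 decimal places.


ADMM iteration with rho = 1.0, z^k = -1.2554, u^k = -0.38
Step 1: x-update.
Minimize 7*x^2 + 2*x + (1.0/2)*(x + 1.2554 - 0.38)^2
FOC: (2*7 + 1.0)*x = -2 + 1.0*(-1.2554 + 0.38)
x^{k+1} = -0.1917
Step 2: z-update.
Minimize 6*z^2 - 9*z + (1.0/2)*(-0.1917 - z - 0.38)^2
FOC: (2*6 + 1.0)*z = 9 + 1.0*(-0.1917 - 0.38)
z^{k+1} = 0.6483
Step 3: u-update.
u^{k+1} = -0.38 - 0.1917 - 0.6483 = -1.22
Step 4: Primal residual = |-0.1917 - 0.6483| = 0.84


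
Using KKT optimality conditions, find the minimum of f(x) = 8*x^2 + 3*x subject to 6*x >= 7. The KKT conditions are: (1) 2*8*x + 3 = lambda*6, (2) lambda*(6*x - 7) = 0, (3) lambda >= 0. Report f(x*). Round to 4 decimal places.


Step 1: Try lambda = 0 (constraint inactive).
x_unc = -3/(2*8) = -0.1875
Check: 6*-0.1875 = -1.125 < 7 -- violated!
Step 2: Constraint must be active: 6*x = 7
x* = 7/6 = 1.1667 (rounded; the exact value 7/6 is used below)
lambda = (2*8*(7/6) + 3)/6 = 3.6111
Step 3: Compute optimal value.
f(x*) = 8*(7/6)^2 + 3*(7/6) = 14.3889


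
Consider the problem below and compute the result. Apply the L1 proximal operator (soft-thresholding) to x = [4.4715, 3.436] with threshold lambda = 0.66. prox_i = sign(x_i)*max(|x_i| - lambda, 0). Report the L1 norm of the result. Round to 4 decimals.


Soft-thresholding with lambda = 0.66:
prox(4.4715) = sign(4.4715)*max(|4.4715| - 0.66, 0) = 3.8115
prox(3.436) = sign(3.436)*max(|3.436| - 0.66, 0) = 2.776
prox(x) = [3.8115, 2.776]
||prox(x)||_1 = 3.8115 + 2.776 = 6.5875
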